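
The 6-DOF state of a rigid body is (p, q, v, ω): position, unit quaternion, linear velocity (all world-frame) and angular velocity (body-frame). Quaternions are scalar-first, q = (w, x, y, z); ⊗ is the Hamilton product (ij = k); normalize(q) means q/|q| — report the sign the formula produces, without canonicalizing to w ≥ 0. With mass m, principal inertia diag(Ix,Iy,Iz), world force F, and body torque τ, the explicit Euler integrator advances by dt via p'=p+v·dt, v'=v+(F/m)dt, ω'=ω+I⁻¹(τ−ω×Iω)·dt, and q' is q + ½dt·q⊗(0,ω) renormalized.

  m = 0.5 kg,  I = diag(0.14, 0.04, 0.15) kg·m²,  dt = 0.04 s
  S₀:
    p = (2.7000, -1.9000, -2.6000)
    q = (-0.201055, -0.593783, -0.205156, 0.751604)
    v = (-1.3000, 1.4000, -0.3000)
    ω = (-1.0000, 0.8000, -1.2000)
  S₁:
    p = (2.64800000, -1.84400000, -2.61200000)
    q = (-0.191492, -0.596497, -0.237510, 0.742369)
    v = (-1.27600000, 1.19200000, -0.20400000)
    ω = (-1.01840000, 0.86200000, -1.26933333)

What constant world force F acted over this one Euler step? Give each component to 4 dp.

velocity change Δv = (0.02400000, -0.20800000, 0.09600000)
applied force F = (0.3000, -2.6000, 1.2000)

F = (0.3000, -2.6000, 1.2000)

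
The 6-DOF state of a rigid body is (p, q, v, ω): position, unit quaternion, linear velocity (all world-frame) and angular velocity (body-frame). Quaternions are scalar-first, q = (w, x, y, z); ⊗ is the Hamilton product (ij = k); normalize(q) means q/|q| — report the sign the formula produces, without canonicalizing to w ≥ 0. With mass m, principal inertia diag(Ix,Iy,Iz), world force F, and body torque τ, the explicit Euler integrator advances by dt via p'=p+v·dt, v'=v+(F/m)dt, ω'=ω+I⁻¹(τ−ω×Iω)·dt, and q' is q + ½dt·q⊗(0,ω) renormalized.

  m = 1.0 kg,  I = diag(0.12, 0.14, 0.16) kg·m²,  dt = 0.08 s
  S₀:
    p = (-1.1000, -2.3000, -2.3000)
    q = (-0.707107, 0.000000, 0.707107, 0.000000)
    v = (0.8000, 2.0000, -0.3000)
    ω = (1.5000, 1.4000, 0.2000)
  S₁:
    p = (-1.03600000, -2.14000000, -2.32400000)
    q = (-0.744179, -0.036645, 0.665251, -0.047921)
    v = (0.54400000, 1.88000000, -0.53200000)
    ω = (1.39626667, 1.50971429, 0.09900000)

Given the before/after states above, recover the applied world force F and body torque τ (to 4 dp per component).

F = (-3.2000, -1.5000, -2.9000)
τ = (-0.1500, 0.1800, -0.1600)

ω₁ − ω₀ = (-0.10373333, 0.10971429, -0.10100000)
precession coupling = (0.0056, -0.0120, 0.0420)
applied torque τ = (-0.1500, 0.1800, -0.1600)
velocity change Δv = (-0.25600000, -0.12000000, -0.23200000)
m·(v₁−v₀)/dt = (-3.2000, -1.5000, -2.9000)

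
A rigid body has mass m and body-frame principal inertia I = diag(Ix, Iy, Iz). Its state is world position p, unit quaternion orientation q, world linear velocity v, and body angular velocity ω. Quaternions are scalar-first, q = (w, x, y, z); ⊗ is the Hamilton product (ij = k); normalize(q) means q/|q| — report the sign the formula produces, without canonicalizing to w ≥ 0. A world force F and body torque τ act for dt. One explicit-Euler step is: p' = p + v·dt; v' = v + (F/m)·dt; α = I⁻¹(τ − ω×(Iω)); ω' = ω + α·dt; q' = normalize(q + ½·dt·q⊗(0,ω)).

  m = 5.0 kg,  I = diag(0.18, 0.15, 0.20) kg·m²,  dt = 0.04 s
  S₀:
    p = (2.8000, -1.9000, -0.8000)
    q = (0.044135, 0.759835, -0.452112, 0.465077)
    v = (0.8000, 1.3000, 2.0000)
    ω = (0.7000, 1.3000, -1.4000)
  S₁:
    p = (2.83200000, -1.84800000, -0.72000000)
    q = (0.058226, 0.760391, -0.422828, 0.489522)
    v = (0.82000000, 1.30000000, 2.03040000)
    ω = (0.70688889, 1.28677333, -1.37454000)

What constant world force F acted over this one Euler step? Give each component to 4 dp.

F = (2.5000, 0.0000, 3.8000)

velocity change Δv = (0.02000000, 0.00000000, 0.03040000)
m·(v₁−v₀)/dt = (2.5000, 0.0000, 3.8000)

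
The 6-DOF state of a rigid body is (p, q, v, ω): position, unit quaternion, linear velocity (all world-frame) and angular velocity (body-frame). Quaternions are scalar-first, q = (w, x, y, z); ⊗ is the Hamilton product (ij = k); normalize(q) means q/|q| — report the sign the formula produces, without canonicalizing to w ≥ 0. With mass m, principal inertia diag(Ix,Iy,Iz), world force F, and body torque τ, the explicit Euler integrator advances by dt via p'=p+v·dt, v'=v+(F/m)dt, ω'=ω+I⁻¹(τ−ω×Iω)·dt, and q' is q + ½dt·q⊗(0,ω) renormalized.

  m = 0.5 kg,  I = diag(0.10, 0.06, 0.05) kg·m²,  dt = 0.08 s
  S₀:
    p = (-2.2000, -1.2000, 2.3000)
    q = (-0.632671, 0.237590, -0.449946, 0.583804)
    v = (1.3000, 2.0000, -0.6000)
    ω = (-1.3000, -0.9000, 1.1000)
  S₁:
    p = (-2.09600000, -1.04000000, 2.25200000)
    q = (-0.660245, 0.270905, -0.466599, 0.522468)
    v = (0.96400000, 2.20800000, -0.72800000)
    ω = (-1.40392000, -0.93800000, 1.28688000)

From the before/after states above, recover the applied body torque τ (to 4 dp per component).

rate change Δω = (-0.10392000, -0.03800000, 0.18688000)
ω₀×(Iω₀) = (0.0099, -0.0715, -0.0468)
applied torque τ = (-0.1200, -0.1000, 0.0700)

τ = (-0.1200, -0.1000, 0.0700)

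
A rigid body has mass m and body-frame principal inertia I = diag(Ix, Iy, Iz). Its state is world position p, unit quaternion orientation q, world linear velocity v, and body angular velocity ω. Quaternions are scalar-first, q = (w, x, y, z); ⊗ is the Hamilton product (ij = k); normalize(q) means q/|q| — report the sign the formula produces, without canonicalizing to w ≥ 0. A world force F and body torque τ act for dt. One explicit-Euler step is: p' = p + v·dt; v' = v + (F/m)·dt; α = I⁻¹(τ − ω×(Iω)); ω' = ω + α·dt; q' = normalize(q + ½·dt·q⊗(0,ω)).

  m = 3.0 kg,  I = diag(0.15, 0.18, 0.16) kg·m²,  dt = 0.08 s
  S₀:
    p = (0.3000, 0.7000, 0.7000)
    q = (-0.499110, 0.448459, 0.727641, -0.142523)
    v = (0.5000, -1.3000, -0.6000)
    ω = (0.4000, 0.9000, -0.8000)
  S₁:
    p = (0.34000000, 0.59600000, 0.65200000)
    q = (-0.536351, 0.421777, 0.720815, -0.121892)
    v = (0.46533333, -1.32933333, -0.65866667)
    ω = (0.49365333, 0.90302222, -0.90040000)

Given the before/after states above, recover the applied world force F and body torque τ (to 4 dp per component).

Δv = v₁−v₀ = (-0.03466667, -0.02933333, -0.05866667)
applied force F = (-1.3000, -1.1000, -2.2000)
rate change Δω = (0.09365333, 0.00302222, -0.10040000)
I·α + gyro = (0.1900, 0.0100, -0.1900)

F = (-1.3000, -1.1000, -2.2000)
τ = (0.1900, 0.0100, -0.1900)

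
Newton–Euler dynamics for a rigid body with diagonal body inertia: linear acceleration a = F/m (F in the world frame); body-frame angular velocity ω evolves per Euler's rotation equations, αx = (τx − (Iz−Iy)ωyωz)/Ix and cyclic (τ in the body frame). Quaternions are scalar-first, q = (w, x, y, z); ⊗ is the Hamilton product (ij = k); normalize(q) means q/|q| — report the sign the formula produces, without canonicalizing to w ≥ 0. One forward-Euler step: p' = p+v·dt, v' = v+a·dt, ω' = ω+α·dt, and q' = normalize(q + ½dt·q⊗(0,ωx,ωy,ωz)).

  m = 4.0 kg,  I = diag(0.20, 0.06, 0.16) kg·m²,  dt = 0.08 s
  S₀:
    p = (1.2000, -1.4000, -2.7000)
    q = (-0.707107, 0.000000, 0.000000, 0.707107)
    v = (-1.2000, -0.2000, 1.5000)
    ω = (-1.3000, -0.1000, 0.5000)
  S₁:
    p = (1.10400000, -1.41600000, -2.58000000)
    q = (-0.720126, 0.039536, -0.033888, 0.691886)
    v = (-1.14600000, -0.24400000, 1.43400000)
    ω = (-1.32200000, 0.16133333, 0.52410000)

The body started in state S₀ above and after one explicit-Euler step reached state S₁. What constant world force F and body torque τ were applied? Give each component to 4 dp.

F = (2.7000, -2.2000, -3.3000)
τ = (-0.0600, 0.1700, 0.0300)

ω₁ − ω₀ = (-0.02200000, 0.26133333, 0.02410000)
gyro term ω₀×Iω₀ = (-0.0050, -0.0260, -0.0182)
applied torque τ = (-0.0600, 0.1700, 0.0300)
Δv = v₁−v₀ = (0.05400000, -0.04400000, -0.06600000)
applied force F = (2.7000, -2.2000, -3.3000)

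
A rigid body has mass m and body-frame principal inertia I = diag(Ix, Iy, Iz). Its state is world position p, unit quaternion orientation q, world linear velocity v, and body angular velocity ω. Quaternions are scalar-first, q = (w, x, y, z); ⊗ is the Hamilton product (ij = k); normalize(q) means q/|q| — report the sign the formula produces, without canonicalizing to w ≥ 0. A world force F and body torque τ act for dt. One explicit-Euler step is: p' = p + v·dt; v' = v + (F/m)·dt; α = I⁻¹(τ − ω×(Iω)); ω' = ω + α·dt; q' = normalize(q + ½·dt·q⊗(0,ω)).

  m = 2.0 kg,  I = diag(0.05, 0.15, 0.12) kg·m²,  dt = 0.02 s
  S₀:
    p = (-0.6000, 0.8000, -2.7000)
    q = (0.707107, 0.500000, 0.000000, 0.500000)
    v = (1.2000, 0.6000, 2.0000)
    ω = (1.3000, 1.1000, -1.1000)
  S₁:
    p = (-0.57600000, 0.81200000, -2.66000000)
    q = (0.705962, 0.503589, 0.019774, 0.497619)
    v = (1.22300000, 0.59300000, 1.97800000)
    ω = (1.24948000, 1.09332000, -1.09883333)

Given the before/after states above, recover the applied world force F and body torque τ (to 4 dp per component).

rate change Δω = (-0.05052000, -0.00668000, 0.00116667)
applied torque τ = (-0.0900, 0.0500, 0.1500)
velocity change Δv = (0.02300000, -0.00700000, -0.02200000)
m·(v₁−v₀)/dt = (2.3000, -0.7000, -2.2000)

F = (2.3000, -0.7000, -2.2000)
τ = (-0.0900, 0.0500, 0.1500)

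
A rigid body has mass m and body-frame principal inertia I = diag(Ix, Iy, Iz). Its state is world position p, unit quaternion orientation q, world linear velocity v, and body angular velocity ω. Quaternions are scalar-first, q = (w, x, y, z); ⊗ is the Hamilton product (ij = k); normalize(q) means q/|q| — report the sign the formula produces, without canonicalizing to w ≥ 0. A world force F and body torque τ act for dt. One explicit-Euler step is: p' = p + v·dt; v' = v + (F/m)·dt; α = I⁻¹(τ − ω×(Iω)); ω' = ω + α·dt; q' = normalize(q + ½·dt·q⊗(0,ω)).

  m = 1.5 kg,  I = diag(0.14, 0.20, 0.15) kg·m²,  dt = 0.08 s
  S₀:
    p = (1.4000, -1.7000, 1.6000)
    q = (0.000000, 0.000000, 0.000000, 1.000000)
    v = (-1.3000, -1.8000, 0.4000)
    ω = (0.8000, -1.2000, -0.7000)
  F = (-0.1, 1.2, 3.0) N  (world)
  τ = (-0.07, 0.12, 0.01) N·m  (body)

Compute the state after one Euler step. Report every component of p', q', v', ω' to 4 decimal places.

precession coupling ω×(Iω) = (-0.0420, 0.0056, -0.0576)
α = I⁻¹(τ − ω×Iω) = (-0.2000, 0.5720, 0.4507)
new body rate ω' = (0.7840, -1.1542, -0.6639)
Hamilton product q⊗(0,ω) = (0.7000000, 1.2000000, 0.8000000, 0.0000000)
q' = normalize(q + ½dt·q⊗(0,ω)) = (0.0279, 0.0479, 0.0319, 0.9980)
new position p' = (1.2960, -1.8440, 1.6320)
v + (F/m)dt = (-1.3053, -1.7360, 0.5600)

p' = (1.2960, -1.8440, 1.6320)
q' = (0.0279, 0.0479, 0.0319, 0.9980)
v' = (-1.3053, -1.7360, 0.5600)
ω' = (0.7840, -1.1542, -0.6639)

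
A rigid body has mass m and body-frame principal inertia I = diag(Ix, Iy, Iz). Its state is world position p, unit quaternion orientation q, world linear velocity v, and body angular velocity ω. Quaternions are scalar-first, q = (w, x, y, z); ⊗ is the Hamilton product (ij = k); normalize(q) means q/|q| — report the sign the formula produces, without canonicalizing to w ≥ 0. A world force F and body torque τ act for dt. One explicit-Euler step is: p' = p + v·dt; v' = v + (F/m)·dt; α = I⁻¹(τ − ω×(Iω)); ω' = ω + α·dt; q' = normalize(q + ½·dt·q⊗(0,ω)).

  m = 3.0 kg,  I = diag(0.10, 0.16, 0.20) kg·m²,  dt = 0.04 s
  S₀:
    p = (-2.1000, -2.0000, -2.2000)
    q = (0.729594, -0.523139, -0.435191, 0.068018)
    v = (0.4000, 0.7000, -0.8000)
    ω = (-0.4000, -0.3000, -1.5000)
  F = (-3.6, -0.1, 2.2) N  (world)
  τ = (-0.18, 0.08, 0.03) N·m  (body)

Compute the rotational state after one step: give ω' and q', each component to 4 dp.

ω×(Iω) gyroscopic = (0.0180, -0.0600, 0.0072)
(τ − ω×Iω)/I = (-1.9800, 0.8750, 0.1140)
ω + α·dt = (-0.4792, -0.2650, -1.4954)
Hamilton product q⊗(0,ω) = (-0.2377859, 0.3813543, -1.0307939, -1.1115257)
updated quaternion q' = (0.7245, -0.5153, -0.4556, 0.0458)

ω' = (-0.4792, -0.2650, -1.4954)
q' = (0.7245, -0.5153, -0.4556, 0.0458)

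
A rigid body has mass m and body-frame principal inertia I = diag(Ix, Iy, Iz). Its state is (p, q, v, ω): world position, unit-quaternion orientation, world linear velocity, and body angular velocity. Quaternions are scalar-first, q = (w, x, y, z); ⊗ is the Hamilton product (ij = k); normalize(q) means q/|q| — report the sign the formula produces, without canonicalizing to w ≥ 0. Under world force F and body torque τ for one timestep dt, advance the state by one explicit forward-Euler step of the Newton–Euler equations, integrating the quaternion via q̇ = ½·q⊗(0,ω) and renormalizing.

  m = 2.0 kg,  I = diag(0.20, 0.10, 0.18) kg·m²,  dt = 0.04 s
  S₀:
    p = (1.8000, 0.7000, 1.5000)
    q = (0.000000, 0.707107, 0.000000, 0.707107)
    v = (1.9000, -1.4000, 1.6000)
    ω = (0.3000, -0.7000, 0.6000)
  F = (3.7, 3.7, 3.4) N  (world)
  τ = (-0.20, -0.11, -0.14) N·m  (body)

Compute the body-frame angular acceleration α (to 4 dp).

gyro term ω×Iω = (-0.0336, 0.0036, 0.0210)
α = I⁻¹(τ − ω×Iω) = (-0.8320, -1.1360, -0.8944)

α = (-0.8320, -1.1360, -0.8944)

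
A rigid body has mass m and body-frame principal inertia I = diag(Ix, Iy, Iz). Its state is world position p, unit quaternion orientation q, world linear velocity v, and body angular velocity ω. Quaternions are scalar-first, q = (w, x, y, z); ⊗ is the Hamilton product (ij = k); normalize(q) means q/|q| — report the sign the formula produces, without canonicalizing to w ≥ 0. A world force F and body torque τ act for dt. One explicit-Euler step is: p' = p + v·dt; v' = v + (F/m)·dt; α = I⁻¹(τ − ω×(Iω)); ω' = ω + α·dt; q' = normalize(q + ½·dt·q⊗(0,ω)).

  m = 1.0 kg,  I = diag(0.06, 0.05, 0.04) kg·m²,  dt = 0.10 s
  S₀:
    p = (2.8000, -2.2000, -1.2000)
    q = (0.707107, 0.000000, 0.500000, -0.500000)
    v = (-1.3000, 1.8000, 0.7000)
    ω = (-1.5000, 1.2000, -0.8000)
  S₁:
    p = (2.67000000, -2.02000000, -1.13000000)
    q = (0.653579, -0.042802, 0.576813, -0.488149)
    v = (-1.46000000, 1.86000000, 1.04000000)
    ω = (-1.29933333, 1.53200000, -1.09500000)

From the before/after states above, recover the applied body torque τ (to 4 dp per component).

τ = (0.1300, 0.1900, -0.1000)

rate change Δω = (0.20066667, 0.33200000, -0.29500000)
precession coupling = (0.0096, 0.0240, 0.0180)
τ = I·(Δω/dt) + ω₀×(Iω₀) = (0.1300, 0.1900, -0.1000)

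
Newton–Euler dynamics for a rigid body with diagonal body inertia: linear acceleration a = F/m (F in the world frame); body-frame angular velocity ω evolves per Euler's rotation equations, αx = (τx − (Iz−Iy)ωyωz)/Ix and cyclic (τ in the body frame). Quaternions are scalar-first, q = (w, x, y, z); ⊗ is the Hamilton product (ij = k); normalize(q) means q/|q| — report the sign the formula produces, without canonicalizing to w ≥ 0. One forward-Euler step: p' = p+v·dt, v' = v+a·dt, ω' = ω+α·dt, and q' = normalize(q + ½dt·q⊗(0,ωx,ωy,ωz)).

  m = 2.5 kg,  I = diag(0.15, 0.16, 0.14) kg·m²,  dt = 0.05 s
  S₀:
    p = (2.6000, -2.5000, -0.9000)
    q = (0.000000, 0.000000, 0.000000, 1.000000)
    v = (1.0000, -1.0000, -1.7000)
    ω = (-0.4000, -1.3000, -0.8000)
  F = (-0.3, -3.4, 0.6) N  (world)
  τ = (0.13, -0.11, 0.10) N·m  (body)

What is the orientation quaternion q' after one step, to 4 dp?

2q̇ = q⊗(0,ω) = (0.8000000, 1.3000000, -0.4000000, 0.0000000)
updated quaternion q' = (0.0200, 0.0325, -0.0100, 0.9992)

q' = (0.0200, 0.0325, -0.0100, 0.9992)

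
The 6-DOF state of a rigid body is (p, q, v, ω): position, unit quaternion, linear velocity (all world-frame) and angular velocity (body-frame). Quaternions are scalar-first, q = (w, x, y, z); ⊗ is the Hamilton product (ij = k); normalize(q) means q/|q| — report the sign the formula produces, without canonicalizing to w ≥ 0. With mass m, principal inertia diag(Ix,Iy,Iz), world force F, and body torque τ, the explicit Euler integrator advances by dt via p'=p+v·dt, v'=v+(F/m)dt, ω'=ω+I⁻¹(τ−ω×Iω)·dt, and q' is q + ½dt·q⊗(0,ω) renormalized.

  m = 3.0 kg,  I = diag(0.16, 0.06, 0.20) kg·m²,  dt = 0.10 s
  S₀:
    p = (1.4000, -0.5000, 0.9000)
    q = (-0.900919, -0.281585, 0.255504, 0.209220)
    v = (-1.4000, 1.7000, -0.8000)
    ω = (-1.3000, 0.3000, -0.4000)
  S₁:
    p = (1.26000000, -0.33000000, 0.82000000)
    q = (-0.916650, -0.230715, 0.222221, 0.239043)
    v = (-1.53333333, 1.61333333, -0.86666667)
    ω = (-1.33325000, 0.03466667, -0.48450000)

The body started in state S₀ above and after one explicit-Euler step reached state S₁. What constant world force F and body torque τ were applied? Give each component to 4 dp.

Δω = ω₁−ω₀ = (-0.03325000, -0.26533333, -0.08450000)
precession coupling = (-0.0168, -0.0208, 0.0390)
I·α + gyro = (-0.0700, -0.1800, -0.1300)
velocity change Δv = (-0.13333333, -0.08666667, -0.06666667)
applied force F = (-4.0000, -2.6000, -2.0000)

F = (-4.0000, -2.6000, -2.0000)
τ = (-0.0700, -0.1800, -0.1300)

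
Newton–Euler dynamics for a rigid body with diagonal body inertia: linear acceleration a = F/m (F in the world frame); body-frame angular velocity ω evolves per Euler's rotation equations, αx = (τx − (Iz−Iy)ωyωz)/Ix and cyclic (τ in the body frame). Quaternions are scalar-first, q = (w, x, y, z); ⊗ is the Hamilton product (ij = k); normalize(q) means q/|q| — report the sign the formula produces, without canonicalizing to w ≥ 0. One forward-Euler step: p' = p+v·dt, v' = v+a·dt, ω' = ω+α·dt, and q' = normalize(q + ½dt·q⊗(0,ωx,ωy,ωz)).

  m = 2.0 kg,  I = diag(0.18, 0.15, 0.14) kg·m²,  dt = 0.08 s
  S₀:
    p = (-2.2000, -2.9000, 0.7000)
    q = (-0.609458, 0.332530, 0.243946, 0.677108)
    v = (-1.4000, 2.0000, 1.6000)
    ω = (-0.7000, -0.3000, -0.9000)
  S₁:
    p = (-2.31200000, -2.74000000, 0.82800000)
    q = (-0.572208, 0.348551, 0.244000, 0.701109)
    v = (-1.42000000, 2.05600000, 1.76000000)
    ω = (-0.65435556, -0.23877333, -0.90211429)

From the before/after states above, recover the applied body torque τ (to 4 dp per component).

Δω = ω₁−ω₀ = (0.04564444, 0.06122667, -0.00211429)
I·α + gyro = (0.1000, 0.1400, -0.0100)

τ = (0.1000, 0.1400, -0.0100)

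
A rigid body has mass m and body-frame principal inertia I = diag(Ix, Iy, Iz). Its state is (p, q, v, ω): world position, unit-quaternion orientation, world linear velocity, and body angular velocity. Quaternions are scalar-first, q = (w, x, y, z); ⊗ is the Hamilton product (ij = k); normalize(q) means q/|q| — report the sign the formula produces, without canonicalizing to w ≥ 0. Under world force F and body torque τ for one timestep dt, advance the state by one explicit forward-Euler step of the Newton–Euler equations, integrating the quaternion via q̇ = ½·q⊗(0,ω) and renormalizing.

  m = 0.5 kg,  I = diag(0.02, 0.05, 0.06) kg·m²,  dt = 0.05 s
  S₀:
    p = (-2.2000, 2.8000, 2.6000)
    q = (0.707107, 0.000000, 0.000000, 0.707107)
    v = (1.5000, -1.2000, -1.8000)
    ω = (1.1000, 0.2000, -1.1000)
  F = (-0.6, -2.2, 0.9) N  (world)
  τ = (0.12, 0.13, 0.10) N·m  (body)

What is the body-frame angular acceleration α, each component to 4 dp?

α = (6.1100, 1.6320, 1.5567)

precession coupling ω×(Iω) = (-0.0022, 0.0484, 0.0066)
α = I⁻¹(τ − ω×Iω) = (6.1100, 1.6320, 1.5567)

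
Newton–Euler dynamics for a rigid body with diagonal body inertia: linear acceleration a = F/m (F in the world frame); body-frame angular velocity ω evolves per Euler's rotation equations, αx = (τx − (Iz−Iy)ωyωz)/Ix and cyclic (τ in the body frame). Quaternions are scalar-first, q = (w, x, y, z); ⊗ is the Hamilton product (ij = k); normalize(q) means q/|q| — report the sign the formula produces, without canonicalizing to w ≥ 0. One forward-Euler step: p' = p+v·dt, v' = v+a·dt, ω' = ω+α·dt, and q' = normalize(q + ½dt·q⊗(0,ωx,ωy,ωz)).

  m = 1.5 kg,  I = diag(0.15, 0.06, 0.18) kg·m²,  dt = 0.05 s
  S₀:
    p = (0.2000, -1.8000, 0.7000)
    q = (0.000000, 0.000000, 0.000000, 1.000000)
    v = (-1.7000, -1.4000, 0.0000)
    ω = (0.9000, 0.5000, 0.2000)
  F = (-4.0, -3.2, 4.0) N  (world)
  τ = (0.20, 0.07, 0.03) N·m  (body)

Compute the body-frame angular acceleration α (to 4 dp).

α = (1.2533, 1.2567, 0.3917)

precession coupling ω×(Iω) = (0.0120, -0.0054, -0.0405)
α = I⁻¹(τ − ω×Iω) = (1.2533, 1.2567, 0.3917)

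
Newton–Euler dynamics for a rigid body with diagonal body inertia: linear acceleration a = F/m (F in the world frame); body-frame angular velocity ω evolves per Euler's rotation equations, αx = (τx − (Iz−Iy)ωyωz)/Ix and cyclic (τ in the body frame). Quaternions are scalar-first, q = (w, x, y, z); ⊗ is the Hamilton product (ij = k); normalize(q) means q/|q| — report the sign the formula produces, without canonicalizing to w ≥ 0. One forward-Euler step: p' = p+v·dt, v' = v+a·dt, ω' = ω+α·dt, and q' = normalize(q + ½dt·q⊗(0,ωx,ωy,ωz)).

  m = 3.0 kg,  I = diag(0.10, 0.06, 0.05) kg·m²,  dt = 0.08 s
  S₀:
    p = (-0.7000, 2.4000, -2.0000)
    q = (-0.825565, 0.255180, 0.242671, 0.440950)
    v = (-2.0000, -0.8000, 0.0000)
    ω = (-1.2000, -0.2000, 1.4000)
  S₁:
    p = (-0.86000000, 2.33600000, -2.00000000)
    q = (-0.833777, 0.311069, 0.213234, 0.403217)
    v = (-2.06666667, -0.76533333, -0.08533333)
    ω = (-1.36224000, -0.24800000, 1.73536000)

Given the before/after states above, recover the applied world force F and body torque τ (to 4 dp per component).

F = (-2.5000, 1.3000, -3.2000)
τ = (-0.2000, -0.1200, 0.2000)

ω₁ − ω₀ = (-0.16224000, -0.04800000, 0.33536000)
I·α + gyro = (-0.2000, -0.1200, 0.2000)
Δv = v₁−v₀ = (-0.06666667, 0.03466667, -0.08533333)
m·(v₁−v₀)/dt = (-2.5000, 1.3000, -3.2000)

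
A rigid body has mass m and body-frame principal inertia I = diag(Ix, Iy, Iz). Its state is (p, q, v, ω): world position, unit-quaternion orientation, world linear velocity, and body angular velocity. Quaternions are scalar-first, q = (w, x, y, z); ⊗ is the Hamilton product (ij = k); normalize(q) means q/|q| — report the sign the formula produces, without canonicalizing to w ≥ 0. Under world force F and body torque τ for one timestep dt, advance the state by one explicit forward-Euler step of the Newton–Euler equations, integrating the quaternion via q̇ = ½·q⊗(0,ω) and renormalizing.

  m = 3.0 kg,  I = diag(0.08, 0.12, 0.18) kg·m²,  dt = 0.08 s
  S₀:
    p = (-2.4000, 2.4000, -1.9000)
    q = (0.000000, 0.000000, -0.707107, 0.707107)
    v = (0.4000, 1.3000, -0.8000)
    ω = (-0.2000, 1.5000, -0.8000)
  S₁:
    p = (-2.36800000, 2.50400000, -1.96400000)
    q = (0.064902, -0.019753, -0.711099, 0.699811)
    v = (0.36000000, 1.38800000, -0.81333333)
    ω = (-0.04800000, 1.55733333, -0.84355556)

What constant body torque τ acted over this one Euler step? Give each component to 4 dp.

ω₁ − ω₀ = (0.15200000, 0.05733333, -0.04355556)
ω₀×(Iω₀) = (-0.0720, -0.0160, -0.0120)
I·α + gyro = (0.0800, 0.0700, -0.1100)

τ = (0.0800, 0.0700, -0.1100)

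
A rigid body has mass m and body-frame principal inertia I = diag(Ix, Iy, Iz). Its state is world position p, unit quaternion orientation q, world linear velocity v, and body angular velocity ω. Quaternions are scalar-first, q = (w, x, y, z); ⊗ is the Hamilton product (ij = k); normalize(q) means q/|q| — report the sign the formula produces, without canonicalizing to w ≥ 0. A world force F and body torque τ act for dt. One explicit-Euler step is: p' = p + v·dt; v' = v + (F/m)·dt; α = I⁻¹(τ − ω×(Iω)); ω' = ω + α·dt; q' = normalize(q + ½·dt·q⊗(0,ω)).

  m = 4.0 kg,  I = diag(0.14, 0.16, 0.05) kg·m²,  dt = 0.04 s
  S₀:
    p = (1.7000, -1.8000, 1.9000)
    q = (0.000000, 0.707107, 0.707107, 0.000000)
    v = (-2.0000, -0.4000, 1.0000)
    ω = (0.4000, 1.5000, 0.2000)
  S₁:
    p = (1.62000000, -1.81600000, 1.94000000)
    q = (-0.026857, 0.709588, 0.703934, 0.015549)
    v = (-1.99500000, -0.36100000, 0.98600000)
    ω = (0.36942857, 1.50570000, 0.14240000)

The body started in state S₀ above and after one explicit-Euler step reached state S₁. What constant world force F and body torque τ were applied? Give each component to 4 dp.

velocity change Δv = (0.00500000, 0.03900000, -0.01400000)
m·(v₁−v₀)/dt = (0.5000, 3.9000, -1.4000)
ω₁ − ω₀ = (-0.03057143, 0.00570000, -0.05760000)
I·α + gyro = (-0.1400, 0.0300, -0.0600)

F = (0.5000, 3.9000, -1.4000)
τ = (-0.1400, 0.0300, -0.0600)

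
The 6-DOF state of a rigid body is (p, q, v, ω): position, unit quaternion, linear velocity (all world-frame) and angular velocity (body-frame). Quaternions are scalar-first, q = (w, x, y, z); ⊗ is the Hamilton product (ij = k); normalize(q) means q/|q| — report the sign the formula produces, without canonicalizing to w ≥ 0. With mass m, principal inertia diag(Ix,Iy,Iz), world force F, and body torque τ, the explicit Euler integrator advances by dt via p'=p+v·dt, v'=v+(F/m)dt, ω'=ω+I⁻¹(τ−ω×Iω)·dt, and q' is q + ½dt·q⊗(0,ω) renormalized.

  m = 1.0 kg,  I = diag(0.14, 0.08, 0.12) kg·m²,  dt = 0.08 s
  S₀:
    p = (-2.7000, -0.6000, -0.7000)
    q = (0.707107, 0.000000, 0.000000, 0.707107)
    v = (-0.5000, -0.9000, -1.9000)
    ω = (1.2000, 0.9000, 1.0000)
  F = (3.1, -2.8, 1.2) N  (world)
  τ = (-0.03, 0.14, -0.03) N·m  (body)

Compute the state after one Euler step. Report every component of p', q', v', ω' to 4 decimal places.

p' = (-2.7400, -0.6720, -0.8520)
q' = (0.6771, 0.0085, 0.0592, 0.7335)
v' = (-0.2520, -1.1240, -1.8040)
ω' = (1.1623, 1.0160, 1.0232)

p + v·dt = (-2.7400, -0.6720, -0.8520)
v + (F/m)dt = (-0.2520, -1.1240, -1.8040)
gyro term ω×Iω = (0.0360, 0.0240, -0.0648)
(τ − ω×Iω)/I = (-0.4714, 1.4500, 0.2900)
ω + α·dt = (1.1623, 1.0160, 1.0232)
q⊗(0,ω) = (-0.7071070, 0.2121321, 1.4849247, 0.7071070)
updated quaternion q' = (0.6771, 0.0085, 0.0592, 0.7335)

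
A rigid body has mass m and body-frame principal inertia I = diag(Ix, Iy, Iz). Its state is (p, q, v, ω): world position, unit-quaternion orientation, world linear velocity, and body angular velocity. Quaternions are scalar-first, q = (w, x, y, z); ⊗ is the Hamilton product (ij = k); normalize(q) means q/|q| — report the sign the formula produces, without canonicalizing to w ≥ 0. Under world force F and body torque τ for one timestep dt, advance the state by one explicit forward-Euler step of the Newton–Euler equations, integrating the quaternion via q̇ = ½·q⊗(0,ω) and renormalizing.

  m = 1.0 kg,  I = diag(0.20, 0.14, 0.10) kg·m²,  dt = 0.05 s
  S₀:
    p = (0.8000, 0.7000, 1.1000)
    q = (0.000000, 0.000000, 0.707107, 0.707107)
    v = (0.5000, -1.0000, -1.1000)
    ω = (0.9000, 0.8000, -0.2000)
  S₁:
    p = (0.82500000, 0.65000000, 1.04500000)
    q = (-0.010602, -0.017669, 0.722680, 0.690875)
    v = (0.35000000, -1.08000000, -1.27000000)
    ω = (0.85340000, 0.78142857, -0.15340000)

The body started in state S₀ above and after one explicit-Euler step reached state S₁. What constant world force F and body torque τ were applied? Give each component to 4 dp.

F = (-3.0000, -1.6000, -3.4000)
τ = (-0.1800, -0.0700, 0.0500)

ω₁ − ω₀ = (-0.04660000, -0.01857143, 0.04660000)
ω₀×(Iω₀) = (0.0064, -0.0180, -0.0432)
applied torque τ = (-0.1800, -0.0700, 0.0500)
Δv = v₁−v₀ = (-0.15000000, -0.08000000, -0.17000000)
applied force F = (-3.0000, -1.6000, -3.4000)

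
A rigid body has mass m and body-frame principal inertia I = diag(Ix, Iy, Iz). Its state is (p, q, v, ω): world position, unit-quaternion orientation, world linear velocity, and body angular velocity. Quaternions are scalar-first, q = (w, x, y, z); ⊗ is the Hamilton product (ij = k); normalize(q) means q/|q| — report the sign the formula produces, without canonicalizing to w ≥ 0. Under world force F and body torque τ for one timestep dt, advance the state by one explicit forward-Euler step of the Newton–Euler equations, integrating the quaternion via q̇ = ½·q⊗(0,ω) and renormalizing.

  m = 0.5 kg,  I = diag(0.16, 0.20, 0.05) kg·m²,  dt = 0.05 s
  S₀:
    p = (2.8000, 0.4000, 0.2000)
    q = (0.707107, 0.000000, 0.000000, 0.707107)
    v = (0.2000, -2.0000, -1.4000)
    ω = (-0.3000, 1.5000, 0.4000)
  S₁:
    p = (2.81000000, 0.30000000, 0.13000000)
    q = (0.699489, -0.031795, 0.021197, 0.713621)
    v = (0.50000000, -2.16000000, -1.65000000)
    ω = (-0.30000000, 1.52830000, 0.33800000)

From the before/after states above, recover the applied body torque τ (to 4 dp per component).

τ = (-0.0900, 0.1000, -0.0800)

rate change Δω = (0.00000000, 0.02830000, -0.06200000)
ω₀×(Iω₀) = (-0.0900, -0.0132, -0.0180)
applied torque τ = (-0.0900, 0.1000, -0.0800)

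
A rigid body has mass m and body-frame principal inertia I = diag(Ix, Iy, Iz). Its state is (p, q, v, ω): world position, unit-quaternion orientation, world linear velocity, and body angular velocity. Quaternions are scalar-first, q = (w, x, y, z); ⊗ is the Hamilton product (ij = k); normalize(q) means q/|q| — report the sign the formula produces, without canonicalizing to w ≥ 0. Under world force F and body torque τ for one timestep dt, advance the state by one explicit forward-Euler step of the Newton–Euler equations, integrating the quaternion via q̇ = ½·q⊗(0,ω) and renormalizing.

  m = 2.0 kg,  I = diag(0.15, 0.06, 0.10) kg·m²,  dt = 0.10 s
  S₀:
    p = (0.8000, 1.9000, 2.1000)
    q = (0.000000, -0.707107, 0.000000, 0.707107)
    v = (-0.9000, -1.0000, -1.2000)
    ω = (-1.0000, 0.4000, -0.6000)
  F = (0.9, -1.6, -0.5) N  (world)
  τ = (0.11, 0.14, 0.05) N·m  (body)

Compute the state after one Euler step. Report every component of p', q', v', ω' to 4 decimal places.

new position p' = (0.7100, 1.8000, 1.9800)
new velocity v' = (-0.8550, -1.0800, -1.2250)
precession coupling ω×(Iω) = (-0.0096, 0.0300, 0.0360)
angular accel α = (0.7973, 1.8333, 0.1400)
ω + α·dt = (-0.9203, 0.5833, -0.5860)
q⊗(0,ω) = (-0.2828428, -0.2828428, -1.1313712, -0.2828428)
q' = normalize(q + ½dt·q⊗(0,ω)) = (-0.0141, -0.7199, -0.0565, 0.6917)

p' = (0.7100, 1.8000, 1.9800)
q' = (-0.0141, -0.7199, -0.0565, 0.6917)
v' = (-0.8550, -1.0800, -1.2250)
ω' = (-0.9203, 0.5833, -0.5860)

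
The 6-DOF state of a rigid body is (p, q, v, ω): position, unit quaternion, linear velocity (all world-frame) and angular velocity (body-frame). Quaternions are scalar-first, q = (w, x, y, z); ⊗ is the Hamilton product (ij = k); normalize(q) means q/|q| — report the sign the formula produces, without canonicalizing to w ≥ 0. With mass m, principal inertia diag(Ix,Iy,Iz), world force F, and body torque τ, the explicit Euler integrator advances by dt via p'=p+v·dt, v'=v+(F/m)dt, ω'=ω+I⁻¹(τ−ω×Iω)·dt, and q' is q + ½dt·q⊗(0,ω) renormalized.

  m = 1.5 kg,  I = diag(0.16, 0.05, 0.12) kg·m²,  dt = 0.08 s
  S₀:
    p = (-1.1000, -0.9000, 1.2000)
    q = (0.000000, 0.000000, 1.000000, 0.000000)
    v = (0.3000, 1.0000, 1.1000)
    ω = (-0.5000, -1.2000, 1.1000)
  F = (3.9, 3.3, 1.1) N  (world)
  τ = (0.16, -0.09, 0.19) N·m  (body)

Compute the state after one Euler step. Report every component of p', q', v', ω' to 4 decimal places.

p' = (-1.0760, -0.8200, 1.2880)
q' = (0.0479, 0.0439, 0.9977, 0.0200)
v' = (0.5080, 1.1760, 1.1587)
ω' = (-0.3738, -1.3088, 1.2707)

p + v·dt = (-1.0760, -0.8200, 1.2880)
new velocity v' = (0.5080, 1.1760, 1.1587)
(τ − ω×Iω)/I = (1.5775, -1.3600, 2.1333)
new body rate ω' = (-0.3738, -1.3088, 1.2707)
q⊗(0,ω) = (1.2000000, 1.1000000, 0.0000000, 0.5000000)
updated quaternion q' = (0.0479, 0.0439, 0.9977, 0.0200)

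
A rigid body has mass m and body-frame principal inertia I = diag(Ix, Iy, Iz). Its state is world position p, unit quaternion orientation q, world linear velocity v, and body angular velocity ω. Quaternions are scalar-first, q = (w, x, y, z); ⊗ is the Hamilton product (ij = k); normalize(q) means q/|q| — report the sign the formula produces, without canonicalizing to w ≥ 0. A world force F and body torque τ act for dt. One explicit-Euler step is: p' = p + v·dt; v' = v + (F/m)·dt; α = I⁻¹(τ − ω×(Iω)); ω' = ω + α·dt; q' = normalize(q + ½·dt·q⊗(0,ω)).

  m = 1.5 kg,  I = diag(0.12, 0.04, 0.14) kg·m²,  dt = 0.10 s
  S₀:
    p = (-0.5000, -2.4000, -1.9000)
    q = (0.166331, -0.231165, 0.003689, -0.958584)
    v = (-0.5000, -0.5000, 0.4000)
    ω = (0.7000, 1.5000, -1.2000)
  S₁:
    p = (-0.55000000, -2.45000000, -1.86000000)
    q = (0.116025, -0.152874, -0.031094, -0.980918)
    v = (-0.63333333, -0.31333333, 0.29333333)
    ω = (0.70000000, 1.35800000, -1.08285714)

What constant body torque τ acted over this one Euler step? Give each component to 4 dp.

ω₁ − ω₀ = (0.00000000, -0.14200000, 0.11714286)
ω₀×(Iω₀) = (-0.1800, 0.0168, -0.0840)
I·α + gyro = (-0.1800, -0.0400, 0.0800)

τ = (-0.1800, -0.0400, 0.0800)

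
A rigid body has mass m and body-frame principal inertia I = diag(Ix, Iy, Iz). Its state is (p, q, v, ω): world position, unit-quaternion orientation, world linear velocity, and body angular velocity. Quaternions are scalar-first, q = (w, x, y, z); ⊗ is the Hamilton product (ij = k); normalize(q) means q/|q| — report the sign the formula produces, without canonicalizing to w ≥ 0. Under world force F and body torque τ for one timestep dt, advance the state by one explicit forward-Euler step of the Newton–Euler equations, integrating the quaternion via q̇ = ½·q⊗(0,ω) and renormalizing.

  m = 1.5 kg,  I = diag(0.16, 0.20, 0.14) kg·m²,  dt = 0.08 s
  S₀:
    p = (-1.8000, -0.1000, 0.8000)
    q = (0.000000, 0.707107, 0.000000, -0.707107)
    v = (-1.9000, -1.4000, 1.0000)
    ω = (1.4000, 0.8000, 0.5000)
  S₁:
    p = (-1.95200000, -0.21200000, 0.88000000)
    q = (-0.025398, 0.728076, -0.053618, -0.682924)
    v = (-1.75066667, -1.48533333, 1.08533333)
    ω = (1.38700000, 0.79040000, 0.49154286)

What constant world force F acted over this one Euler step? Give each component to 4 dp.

F = (2.8000, -1.6000, 1.6000)

Δv = v₁−v₀ = (0.14933333, -0.08533333, 0.08533333)
F = m·Δv/dt = (2.8000, -1.6000, 1.6000)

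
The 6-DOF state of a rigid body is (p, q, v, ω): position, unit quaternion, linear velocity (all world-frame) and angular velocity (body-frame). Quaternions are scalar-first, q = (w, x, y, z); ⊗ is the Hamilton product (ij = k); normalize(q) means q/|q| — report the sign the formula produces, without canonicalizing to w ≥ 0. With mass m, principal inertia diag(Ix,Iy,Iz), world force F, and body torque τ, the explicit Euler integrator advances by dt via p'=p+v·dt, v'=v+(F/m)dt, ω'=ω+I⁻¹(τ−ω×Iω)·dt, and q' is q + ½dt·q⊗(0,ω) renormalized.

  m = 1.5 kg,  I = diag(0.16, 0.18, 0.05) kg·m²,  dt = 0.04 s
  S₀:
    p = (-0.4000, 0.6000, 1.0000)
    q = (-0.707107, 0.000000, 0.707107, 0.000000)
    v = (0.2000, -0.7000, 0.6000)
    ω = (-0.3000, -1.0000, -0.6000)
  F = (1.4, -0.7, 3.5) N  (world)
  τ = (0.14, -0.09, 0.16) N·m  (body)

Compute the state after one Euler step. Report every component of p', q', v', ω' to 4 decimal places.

a = F/m = (0.9333, -0.4667, 2.3333)
new position p' = (-0.3920, 0.5720, 1.0240)
v' = v + a·dt = (0.2373, -0.7187, 0.6933)
precession coupling ω×(Iω) = (-0.0780, 0.0198, 0.0060)
(τ − ω×Iω)/I = (1.3625, -0.6100, 3.0800)
new body rate ω' = (-0.2455, -1.0244, -0.4768)
2q̇ = q⊗(0,ω) = (0.7071070, -0.2121321, 0.7071070, 0.6363963)
q + ½dt·q⊗(0,ω), renormalized = (-0.6928, -0.0042, 0.7210, 0.0127)

p' = (-0.3920, 0.5720, 1.0240)
q' = (-0.6928, -0.0042, 0.7210, 0.0127)
v' = (0.2373, -0.7187, 0.6933)
ω' = (-0.2455, -1.0244, -0.4768)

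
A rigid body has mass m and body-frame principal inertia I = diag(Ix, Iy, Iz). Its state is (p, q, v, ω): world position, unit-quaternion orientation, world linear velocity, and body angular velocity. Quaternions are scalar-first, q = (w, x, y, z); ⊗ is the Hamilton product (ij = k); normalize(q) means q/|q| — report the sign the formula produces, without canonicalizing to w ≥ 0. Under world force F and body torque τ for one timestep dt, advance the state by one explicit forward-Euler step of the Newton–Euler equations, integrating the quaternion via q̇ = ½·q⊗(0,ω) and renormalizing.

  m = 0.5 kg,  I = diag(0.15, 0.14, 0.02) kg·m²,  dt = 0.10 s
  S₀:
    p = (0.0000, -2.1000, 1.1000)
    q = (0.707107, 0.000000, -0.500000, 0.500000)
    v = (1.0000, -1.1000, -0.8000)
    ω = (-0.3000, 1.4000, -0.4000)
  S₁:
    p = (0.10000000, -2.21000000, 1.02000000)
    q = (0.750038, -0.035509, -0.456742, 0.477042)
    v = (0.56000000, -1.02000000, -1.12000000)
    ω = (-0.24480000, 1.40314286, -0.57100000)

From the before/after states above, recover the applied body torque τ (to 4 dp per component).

rate change Δω = (0.05520000, 0.00314286, -0.17100000)
I·α + gyro = (0.1500, 0.0200, -0.0300)

τ = (0.1500, 0.0200, -0.0300)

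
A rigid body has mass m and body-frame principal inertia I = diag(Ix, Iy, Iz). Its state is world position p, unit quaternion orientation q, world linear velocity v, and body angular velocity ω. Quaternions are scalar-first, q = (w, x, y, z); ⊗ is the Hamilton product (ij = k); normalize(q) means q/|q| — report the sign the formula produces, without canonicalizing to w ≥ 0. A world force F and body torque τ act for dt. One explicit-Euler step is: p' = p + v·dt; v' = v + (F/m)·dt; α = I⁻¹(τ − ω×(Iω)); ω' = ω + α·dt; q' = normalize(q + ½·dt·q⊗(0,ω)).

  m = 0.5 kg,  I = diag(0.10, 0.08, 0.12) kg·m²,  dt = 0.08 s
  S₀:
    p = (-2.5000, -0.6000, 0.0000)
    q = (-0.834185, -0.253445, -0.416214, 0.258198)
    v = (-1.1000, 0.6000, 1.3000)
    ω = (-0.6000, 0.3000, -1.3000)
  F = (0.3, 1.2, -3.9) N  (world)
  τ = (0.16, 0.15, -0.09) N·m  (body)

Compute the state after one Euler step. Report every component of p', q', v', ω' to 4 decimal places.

(τ − ω×Iω)/I = (1.7560, 2.0700, -0.7800)
ω + α·dt = (-0.4595, 0.4656, -1.3624)
q⊗(0,ω) = (0.3084546, 0.9641298, -0.7346528, 0.7586786)
q + ½dt·q⊗(0,ω), renormalized = (-0.8204, -0.2145, -0.4448, 0.2881)
linear accel F/m = (0.6000, 2.4000, -7.8000)
p + v·dt = (-2.5880, -0.5520, 0.1040)
v + (F/m)dt = (-1.0520, 0.7920, 0.6760)

p' = (-2.5880, -0.5520, 0.1040)
q' = (-0.8204, -0.2145, -0.4448, 0.2881)
v' = (-1.0520, 0.7920, 0.6760)
ω' = (-0.4595, 0.4656, -1.3624)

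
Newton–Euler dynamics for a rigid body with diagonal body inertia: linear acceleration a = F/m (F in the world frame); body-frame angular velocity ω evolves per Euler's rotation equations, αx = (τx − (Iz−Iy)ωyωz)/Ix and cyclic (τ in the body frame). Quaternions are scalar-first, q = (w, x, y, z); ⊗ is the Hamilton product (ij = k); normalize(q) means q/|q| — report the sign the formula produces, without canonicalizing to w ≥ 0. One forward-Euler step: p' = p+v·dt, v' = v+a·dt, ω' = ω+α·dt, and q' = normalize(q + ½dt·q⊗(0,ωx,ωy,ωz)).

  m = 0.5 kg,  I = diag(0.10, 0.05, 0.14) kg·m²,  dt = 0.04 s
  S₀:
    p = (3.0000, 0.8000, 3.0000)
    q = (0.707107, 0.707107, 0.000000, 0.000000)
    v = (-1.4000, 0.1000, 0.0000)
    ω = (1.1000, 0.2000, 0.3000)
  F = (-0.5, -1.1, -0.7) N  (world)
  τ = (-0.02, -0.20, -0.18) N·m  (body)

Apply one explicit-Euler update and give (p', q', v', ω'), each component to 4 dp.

p' = (2.9440, 0.8040, 3.0000)
q' = (0.6914, 0.7225, -0.0014, 0.0071)
v' = (-1.4400, 0.0120, -0.0560)
ω' = (1.0898, 0.0506, 0.2517)

linear accel F/m = (-1.0000, -2.2000, -1.4000)
p + v·dt = (2.9440, 0.8040, 3.0000)
v' = v + a·dt = (-1.4400, 0.0120, -0.0560)
gyro term ω×Iω = (0.0054, -0.0132, -0.0110)
(τ − ω×Iω)/I = (-0.2540, -3.7360, -1.2071)
ω + α·dt = (1.0898, 0.0506, 0.2517)
q⊗(0,ω) = (-0.7778177, 0.7778177, -0.0707107, 0.3535535)
q + ½dt·q⊗(0,ω), renormalized = (0.6914, 0.7225, -0.0014, 0.0071)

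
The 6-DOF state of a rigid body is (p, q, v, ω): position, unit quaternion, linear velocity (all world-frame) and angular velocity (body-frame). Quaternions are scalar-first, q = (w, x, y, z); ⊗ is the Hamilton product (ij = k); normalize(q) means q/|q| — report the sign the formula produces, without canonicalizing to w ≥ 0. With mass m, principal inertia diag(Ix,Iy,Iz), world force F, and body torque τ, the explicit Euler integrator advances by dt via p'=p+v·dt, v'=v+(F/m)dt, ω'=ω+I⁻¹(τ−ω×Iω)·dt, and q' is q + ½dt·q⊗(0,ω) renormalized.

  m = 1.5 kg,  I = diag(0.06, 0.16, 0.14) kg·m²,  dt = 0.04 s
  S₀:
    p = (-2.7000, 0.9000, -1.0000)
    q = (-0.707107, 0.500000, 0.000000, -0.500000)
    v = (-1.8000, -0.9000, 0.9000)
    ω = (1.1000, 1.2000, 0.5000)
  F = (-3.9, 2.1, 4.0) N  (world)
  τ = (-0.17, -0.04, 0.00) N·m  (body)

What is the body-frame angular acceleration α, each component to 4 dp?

precession coupling ω×(Iω) = (-0.0120, -0.0440, 0.1320)
angular accel α = (-2.6333, 0.0250, -0.9429)

α = (-2.6333, 0.0250, -0.9429)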